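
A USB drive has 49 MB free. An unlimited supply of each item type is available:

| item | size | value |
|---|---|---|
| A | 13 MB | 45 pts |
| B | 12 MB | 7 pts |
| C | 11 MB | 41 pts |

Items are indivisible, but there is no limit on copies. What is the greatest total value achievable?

172 pts

Best value-per-unit is C at 41/11; filling with it alone gives 4×41 = 164.
Optimal mix: 2×A + 2×C → size 48, value 172.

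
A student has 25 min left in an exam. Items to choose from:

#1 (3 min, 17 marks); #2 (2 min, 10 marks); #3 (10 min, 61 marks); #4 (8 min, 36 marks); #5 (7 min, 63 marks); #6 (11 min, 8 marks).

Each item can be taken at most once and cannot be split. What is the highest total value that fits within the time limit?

160 marks

Check high-value combinations within 25 min:
- #3+#4+#5: time 10+8+7=25, value 61+36+63=160
- #1+#2+#3+#5: time 3+2+10+7=22, value 17+10+61+63=151
- #1+#3+#5: time 3+10+7=20, value 17+61+63=141
- #2+#3+#5: time 2+10+7=19, value 10+61+63=134
- #1+#2+#4+#5: time 3+2+8+7=20, value 17+10+36+63=126
Best: 160 marks.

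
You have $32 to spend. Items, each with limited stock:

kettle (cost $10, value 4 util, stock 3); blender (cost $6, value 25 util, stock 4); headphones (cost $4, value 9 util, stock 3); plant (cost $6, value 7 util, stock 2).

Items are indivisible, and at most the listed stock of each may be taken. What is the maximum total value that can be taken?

Top feasible selections:
- 4×blender + 2×headphones: cost 32, value 118
- 4×blender + 1×headphones: cost 28, value 109
- 4×blender + 1×plant: cost 30, value 107
- 3×blender + 3×headphones: cost 30, value 102
Best: 118 util.

118 util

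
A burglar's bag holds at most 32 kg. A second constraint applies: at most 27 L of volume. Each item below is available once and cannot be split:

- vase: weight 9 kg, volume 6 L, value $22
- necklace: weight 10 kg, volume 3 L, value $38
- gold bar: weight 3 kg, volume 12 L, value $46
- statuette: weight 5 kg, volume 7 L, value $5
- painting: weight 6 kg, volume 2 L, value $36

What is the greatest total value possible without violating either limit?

Feasible sets respecting both limits:
- vase+necklace+gold bar+painting: weight 28, volume 23, value 142
- necklace+gold bar+statuette+painting: weight 24, volume 24, value 125
- necklace+gold bar+painting: weight 19, volume 17, value 120
- vase+gold bar+statuette+painting: weight 23, volume 27, value 109
Best: $142.

$142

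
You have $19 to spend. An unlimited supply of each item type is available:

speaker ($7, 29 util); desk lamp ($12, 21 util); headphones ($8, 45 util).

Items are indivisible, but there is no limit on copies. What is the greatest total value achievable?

90 util

Best value-per-unit is headphones at 45/8, and filling with it alone uses cost 2×8=16. No mix of the others beats 2×45 = 90.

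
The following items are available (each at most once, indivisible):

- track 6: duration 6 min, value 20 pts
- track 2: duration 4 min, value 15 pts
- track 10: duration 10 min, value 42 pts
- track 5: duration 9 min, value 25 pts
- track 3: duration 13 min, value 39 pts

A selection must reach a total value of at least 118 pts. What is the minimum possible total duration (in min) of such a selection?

36

Subsets with value ≥ 118, sorted by total duration:
- track 2+track 10+track 5+track 3: duration 36, value 121
- track 6+track 10+track 5+track 3: duration 38, value 126
Minimum duration: 36 min.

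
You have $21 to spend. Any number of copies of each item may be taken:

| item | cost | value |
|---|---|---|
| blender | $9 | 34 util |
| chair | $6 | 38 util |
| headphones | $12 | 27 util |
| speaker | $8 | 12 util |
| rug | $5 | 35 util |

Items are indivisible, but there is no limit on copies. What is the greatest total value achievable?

143 util

Best value-per-unit is rug at 35/5; filling with it alone gives 4×35 = 140.
Optimal mix: 1×chair + 3×rug → cost 21, value 143.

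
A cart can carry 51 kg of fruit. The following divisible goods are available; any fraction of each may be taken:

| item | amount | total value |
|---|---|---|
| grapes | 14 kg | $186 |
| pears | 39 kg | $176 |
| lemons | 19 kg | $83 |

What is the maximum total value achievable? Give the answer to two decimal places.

Take in order of value per unit:
- grapes (186/14 per unit): all 14 → value 186, running total 186.00
- pears (176/39 per unit): 37 of 39 → value 37×176/39 = 166.9744, running total 352.97
Total 352.97.

352.97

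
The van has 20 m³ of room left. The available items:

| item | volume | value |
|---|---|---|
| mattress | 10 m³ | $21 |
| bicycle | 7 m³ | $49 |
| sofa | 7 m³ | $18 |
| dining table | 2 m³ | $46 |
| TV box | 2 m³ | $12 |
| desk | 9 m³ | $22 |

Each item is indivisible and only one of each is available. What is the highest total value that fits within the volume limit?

$129

Check high-value combinations within 20 m³:
- bicycle+dining table+TV box+desk: volume 7+2+2+9=20, value 49+46+12+22=129
- bicycle+sofa+dining table+TV box: volume 7+7+2+2=18, value 49+18+46+12=125
- bicycle+dining table+desk: volume 7+2+9=18, value 49+46+22=117
Best: $129.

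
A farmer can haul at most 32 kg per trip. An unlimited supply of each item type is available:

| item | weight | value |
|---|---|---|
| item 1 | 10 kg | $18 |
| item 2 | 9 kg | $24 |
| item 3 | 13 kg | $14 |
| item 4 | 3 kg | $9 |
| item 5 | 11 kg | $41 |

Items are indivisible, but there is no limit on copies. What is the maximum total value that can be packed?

$109

Best value-per-unit is item 5 at 41/11; filling with it alone gives 2×41 = 82.
Optimal mix: 3×item 4 + 2×item 5 → weight 31, value 109.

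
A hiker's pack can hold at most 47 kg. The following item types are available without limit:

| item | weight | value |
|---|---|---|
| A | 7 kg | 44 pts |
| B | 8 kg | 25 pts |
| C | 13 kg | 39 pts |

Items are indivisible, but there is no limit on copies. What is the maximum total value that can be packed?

Best value-per-unit is A at 44/7, and filling with it alone uses weight 6×7=42. No mix of the others beats 6×44 = 264.

264 pts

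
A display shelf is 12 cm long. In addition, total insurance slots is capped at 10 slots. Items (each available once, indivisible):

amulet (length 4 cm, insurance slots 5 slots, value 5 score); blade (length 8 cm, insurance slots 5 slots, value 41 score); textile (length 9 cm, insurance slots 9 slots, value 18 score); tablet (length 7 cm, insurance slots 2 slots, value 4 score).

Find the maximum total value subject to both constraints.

46 score

Feasible sets respecting both limits:
- amulet+blade: length 12, insurance slots 10, value 46
- blade: length 8, insurance slots 5, value 41
- textile: length 9, insurance slots 9, value 18
- amulet+tablet: length 11, insurance slots 7, value 9
Best: 46 score.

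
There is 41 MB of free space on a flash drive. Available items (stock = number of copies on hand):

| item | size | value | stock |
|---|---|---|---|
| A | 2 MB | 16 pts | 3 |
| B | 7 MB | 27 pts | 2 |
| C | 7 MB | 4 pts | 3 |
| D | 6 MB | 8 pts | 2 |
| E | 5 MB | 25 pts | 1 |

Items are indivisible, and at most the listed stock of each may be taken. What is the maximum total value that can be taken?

143 pts

Best selections within size 41 and stock limits:
- 3×A + 2×B + 2×D + 1×E: size 37, value 143
- 3×A + 2×B + 1×C + 1×D + 1×E: size 38, value 139
- 3×A + 2×B + 1×D + 1×E: size 31, value 135
- 3×A + 2×B + 2×C + 1×E: size 39, value 135
Best: 143 pts.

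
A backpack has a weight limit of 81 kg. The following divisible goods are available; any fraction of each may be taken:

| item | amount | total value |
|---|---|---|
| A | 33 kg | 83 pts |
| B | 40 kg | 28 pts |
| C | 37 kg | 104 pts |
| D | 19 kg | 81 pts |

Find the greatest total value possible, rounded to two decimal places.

Take in order of value per unit:
- D (81/19 per unit): all 19 → value 81, running total 81.00
- C (104/37 per unit): all 37 → value 104, running total 185.00
- A (83/33 per unit): 25 of 33 → value 25×83/33 = 62.8788, running total 247.88
Total 247.88.

247.88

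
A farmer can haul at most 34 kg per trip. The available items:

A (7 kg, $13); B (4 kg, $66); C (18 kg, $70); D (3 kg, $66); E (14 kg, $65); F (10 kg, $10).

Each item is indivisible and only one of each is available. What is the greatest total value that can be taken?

Check high-value combinations within 34 kg:
- A+B+C+D: weight 7+4+18+3=32, value 13+66+70+66=215
- A+B+D+E: weight 7+4+3+14=28, value 13+66+66+65=210
- B+D+E+F: weight 4+3+14+10=31, value 66+66+65+10=207
Best: $215.

$215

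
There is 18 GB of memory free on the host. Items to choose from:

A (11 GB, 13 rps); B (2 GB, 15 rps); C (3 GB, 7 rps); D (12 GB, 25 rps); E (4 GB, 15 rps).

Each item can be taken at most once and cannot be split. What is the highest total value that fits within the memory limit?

This is a 0/1 knapsack; check combinations near the capacity.
- B+D+E: memory 2+12+4=18, value 15+25+15=55
- B+C+D: memory 2+3+12=17, value 15+7+25=47
- A+B+E: memory 11+2+4=17, value 13+15+15=43
- B+D: memory 2+12=14, value 15+25=40
Best: 55 rps.

55 rps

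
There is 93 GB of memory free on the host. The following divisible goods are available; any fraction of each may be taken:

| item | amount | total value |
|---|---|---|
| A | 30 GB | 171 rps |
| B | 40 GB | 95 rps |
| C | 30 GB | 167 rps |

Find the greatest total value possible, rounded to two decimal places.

Take in order of value per unit:
- A (171/30 per unit): all 30 → value 171, running total 171.00
- C (167/30 per unit): all 30 → value 167, running total 338.00
- B (95/40 per unit): 33 of 40 → value 33×95/40 = 78.3750, running total 416.38
Total 416.38.

416.38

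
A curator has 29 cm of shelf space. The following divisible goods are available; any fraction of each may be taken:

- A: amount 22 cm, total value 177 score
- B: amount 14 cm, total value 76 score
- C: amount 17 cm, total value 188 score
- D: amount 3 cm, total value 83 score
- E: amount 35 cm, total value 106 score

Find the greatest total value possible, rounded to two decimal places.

343.41

Take in order of value per unit:
- D (83/3 per unit): all 3 → value 83, running total 83.00
- C (188/17 per unit): all 17 → value 188, running total 271.00
- A (177/22 per unit): 9 of 22 → value 9×177/22 = 72.4091, running total 343.41
Total 343.41.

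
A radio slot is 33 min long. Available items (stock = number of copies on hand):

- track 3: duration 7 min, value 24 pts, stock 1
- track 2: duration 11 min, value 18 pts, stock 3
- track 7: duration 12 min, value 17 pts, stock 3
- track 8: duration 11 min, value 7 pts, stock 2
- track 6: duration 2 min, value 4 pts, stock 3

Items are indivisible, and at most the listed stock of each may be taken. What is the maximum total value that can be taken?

68 pts

Top feasible selections:
- 1×track 3 + 2×track 2 + 2×track 6: duration 33, value 68
- 1×track 3 + 2×track 2 + 1×track 6: duration 31, value 64
Best: 68 pts.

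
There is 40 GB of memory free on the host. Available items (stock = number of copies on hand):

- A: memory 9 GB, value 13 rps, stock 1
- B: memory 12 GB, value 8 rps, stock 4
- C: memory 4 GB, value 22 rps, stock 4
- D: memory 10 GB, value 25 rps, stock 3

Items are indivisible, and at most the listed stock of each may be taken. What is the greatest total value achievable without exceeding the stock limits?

Best selections within memory 40 and stock limits:
- 4×C + 2×D: memory 36, value 138
- 1×A + 4×C + 1×D: memory 35, value 126
- 1×B + 4×C + 1×D: memory 38, value 121
Best: 138 rps.

138 rps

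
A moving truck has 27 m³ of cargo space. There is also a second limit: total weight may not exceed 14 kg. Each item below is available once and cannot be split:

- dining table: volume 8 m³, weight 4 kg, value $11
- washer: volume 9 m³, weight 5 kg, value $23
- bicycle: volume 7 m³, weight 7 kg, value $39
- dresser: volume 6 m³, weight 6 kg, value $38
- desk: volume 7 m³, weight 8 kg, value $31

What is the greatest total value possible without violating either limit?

$77

Feasible sets respecting both limits:
- bicycle+dresser: volume 13, weight 13, value 77
- dresser+desk: volume 13, weight 14, value 69
- washer+bicycle: volume 16, weight 12, value 62
Best: $77.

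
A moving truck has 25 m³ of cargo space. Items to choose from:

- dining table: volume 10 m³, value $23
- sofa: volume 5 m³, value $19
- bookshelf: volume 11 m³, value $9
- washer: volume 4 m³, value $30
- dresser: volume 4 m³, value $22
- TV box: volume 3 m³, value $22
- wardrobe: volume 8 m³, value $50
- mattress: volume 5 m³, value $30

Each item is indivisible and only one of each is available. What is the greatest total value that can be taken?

Check high-value combinations within 25 m³:
- washer+dresser+TV box+wardrobe+mattress: volume 4+4+3+8+5=24, value 30+22+22+50+30=154
- sofa+washer+TV box+wardrobe+mattress: volume 5+4+3+8+5=25, value 19+30+22+50+30=151
- sofa+washer+dresser+TV box+wardrobe: volume 5+4+4+3+8=24, value 19+30+22+22+50=143
- sofa+dresser+TV box+wardrobe+mattress: volume 5+4+3+8+5=25, value 19+22+22+50+30=143
- washer+TV box+wardrobe+mattress: volume 4+3+8+5=20, value 30+22+50+30=132
Best: $154.

$154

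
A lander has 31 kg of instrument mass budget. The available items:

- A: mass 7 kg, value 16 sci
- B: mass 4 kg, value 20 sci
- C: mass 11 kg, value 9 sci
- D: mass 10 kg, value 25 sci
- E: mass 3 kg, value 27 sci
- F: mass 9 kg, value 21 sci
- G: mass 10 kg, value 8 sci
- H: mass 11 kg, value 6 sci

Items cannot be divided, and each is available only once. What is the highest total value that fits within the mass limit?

Check high-value combinations within 31 kg:
- B+D+E+F: mass 4+10+3+9=26, value 20+25+27+21=93
- A+D+E+F: mass 7+10+3+9=29, value 16+25+27+21=89
- A+B+D+E: mass 7+4+10+3=24, value 16+20+25+27=88
Best: 93 sci.

93 sci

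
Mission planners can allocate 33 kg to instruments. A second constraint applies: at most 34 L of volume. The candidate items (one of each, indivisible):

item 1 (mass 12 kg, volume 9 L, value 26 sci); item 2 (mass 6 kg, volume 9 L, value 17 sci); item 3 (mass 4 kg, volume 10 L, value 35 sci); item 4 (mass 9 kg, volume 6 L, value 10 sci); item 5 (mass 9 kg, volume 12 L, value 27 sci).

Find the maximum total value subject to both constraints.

Feasible sets respecting both limits:
- item 1+item 2+item 3+item 4: mass 31, volume 34, value 88
- item 1+item 3+item 5: mass 25, volume 31, value 88
- item 2+item 3+item 5: mass 19, volume 31, value 79
- item 1+item 2+item 3: mass 22, volume 28, value 78
Best: 88 sci.

88 sci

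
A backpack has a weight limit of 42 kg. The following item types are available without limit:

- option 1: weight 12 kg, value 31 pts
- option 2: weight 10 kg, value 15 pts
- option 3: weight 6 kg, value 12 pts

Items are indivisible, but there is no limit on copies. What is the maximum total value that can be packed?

105 pts

Best value-per-unit is option 1 at 31/12; filling with it alone gives 3×31 = 93.
Optimal mix: 3×option 1 + 1×option 3 → weight 42, value 105.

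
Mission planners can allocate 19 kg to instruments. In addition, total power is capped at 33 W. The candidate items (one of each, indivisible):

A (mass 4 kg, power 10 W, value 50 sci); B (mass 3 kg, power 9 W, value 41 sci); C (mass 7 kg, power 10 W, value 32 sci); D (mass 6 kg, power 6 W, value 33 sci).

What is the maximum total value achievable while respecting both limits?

124 sci

Feasible sets respecting both limits:
- A+B+D: mass 13, power 25, value 124
- A+B+C: mass 14, power 29, value 123
- A+C+D: mass 17, power 26, value 115
- B+C+D: mass 16, power 25, value 106
Best: 124 sci.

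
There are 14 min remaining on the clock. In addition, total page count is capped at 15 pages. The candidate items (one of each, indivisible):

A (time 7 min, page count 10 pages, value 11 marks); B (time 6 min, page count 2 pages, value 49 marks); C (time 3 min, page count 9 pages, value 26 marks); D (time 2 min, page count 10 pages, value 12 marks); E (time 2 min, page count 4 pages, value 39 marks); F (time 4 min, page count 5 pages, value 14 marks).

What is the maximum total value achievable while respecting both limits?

Feasible sets respecting both limits:
- B+C+E: time 11, page count 15, value 114
- B+E+F: time 12, page count 11, value 102
- B+E: time 8, page count 6, value 88
- B+C: time 9, page count 11, value 75
Best: 114 marks.

114 marks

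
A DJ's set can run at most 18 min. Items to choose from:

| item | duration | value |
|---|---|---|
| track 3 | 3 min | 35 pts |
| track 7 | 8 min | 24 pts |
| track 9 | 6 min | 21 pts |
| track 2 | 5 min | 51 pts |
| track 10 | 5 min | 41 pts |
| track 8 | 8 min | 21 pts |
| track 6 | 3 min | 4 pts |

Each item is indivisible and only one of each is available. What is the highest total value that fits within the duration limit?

131 pts

This is a 0/1 knapsack; check combinations near the capacity.
- track 3+track 2+track 10+track 6: duration 3+5+5+3=16, value 35+51+41+4=131
- track 3+track 2+track 10: duration 3+5+5=13, value 35+51+41=127
- track 7+track 2+track 10: duration 8+5+5=18, value 24+51+41=116
Best: 131 pts.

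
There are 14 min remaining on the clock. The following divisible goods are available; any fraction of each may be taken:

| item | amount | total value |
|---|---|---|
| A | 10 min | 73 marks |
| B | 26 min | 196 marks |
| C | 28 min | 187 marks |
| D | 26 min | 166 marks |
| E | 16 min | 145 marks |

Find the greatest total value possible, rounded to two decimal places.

Take in order of value per unit:
- E (145/16 per unit): 14 of 16 → value 14×145/16 = 126.8750, running total 126.88
Total 126.88.

126.88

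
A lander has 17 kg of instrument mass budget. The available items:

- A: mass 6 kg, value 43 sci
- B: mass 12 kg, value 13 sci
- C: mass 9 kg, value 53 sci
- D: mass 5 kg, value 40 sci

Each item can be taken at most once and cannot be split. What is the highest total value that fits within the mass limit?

Check high-value combinations within 17 kg:
- A+C: mass 6+9=15, value 43+53=96
- C+D: mass 9+5=14, value 53+40=93
- A+D: mass 6+5=11, value 43+40=83
- C: mass 9, value 53
- B+D: mass 12+5=17, value 13+40=53
Best: 96 sci.

96 sci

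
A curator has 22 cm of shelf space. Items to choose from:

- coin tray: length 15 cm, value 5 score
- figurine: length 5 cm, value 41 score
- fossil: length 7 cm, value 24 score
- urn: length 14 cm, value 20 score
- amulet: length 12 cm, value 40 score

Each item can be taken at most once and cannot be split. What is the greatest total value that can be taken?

This is a 0/1 knapsack; check combinations near the capacity.
- figurine+amulet: length 5+12=17, value 41+40=81
- figurine+fossil: length 5+7=12, value 41+24=65
- fossil+amulet: length 7+12=19, value 24+40=64
Best: 81 score.

81 score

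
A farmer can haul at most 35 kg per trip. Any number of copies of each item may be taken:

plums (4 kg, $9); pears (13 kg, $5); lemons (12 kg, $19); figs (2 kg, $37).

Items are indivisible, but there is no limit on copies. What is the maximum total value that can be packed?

Best value-per-unit is figs at 37/2, and filling with it alone uses weight 17×2=34. No mix of the others beats 17×37 = 629.

$629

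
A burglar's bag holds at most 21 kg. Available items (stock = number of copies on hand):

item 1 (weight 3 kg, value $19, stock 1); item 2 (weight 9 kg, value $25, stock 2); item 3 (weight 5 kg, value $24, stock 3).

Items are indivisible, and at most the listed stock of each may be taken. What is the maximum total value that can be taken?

Best selections within weight 21 and stock limits:
- 1×item 1 + 3×item 3: weight 18, value 91
- 1×item 2 + 2×item 3: weight 19, value 73
Best: $91.

$91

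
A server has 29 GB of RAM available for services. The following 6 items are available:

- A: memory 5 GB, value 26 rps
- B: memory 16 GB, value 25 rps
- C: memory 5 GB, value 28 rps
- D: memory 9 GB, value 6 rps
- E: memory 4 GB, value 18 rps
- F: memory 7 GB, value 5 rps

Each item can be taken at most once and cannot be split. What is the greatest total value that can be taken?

Check high-value combinations within 29 GB:
- A+B+C: memory 5+16+5=26, value 26+25+28=79
- A+C+D+E: memory 5+5+9+4=23, value 26+28+6+18=78
- A+C+E+F: memory 5+5+4+7=21, value 26+28+18+5=77
- A+C+E: memory 5+5+4=14, value 26+28+18=72
Best: 79 rps.

79 rps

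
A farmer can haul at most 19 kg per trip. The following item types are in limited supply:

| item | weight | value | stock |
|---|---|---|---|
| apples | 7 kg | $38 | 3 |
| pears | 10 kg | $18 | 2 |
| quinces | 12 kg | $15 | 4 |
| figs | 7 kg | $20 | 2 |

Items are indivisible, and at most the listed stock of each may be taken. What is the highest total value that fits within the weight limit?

Top feasible selections:
- 2×apples: weight 14, value 76
- 1×apples + 1×figs: weight 14, value 58
- 1×apples + 1×pears: weight 17, value 56
- 1×apples + 1×quinces: weight 19, value 53
Best: $76.

$76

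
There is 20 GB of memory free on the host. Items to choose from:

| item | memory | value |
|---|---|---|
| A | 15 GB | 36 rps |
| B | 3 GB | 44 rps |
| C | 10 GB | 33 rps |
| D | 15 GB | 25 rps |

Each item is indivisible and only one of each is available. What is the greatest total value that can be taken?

Check high-value combinations within 20 GB:
- A+B: memory 15+3=18, value 36+44=80
- B+C: memory 3+10=13, value 44+33=77
- B+D: memory 3+15=18, value 44+25=69
Best: 80 rps.

80 rps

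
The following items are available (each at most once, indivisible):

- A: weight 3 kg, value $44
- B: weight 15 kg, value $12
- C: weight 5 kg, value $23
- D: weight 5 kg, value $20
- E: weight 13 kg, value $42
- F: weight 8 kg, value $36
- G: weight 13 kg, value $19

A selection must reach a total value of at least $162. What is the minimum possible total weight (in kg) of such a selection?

Subsets with value ≥ 162, sorted by total weight:
- A+C+D+E+F: weight 34, value 165
- A+C+E+F+G: weight 42, value 164
- A+C+D+E+F+G: weight 47, value 184
Minimum weight: 34 kg.

34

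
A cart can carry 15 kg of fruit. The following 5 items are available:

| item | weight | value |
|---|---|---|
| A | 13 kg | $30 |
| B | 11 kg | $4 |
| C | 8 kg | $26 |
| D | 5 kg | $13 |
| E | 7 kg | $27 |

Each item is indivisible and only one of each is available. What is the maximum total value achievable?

$53

Check high-value combinations within 15 kg:
- C+E: weight 8+7=15, value 26+27=53
- D+E: weight 5+7=12, value 13+27=40
- C+D: weight 8+5=13, value 26+13=39
- A: weight 13, value 30
Best: $53.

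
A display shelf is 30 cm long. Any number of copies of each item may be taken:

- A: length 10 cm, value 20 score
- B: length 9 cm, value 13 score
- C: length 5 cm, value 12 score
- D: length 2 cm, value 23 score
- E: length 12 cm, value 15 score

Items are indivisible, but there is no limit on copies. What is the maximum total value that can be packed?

Best value-per-unit is D at 23/2, and filling with it alone uses length 15×2=30. No mix of the others beats 15×23 = 345.

345 score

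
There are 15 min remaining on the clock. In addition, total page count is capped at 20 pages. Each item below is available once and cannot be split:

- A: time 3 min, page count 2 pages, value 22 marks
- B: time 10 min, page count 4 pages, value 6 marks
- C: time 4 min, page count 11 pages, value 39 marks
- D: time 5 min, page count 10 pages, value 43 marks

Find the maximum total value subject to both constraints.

Feasible sets respecting both limits:
- A+D: time 8, page count 12, value 65
- A+C: time 7, page count 13, value 61
- B+D: time 15, page count 14, value 49
Best: 65 marks.

65 marks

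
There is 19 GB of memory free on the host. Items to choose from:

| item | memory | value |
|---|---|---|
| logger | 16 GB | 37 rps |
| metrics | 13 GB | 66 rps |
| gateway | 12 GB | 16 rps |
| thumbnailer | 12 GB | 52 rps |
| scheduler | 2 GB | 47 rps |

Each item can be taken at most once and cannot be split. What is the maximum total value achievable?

Check high-value combinations within 19 GB:
- metrics+scheduler: memory 13+2=15, value 66+47=113
- thumbnailer+scheduler: memory 12+2=14, value 52+47=99
- logger+scheduler: memory 16+2=18, value 37+47=84
- metrics: memory 13, value 66
- gateway+scheduler: memory 12+2=14, value 16+47=63
Best: 113 rps.

113 rps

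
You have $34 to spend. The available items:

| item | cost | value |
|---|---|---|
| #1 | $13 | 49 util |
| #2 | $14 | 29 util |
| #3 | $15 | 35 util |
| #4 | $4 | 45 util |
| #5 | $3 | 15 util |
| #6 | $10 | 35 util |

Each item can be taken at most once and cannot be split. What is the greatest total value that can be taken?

Check high-value combinations within $34:
- #1+#4+#5+#6: cost 13+4+3+10=30, value 49+45+15+35=144
- #1+#2+#4+#5: cost 13+14+4+3=34, value 49+29+45+15=138
- #3+#4+#5+#6: cost 15+4+3+10=32, value 35+45+15+35=130
- #1+#4+#6: cost 13+4+10=27, value 49+45+35=129
- #1+#3+#4: cost 13+15+4=32, value 49+35+45=129
Best: 144 util.

144 util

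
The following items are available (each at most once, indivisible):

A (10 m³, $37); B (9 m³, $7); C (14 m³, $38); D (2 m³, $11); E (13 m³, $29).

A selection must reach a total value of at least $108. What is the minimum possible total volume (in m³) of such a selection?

Subsets with value ≥ 108, sorted by total volume:
- A+C+D+E: volume 39, value 115
- A+B+C+E: volume 46, value 111
Minimum volume: 39 m³.

39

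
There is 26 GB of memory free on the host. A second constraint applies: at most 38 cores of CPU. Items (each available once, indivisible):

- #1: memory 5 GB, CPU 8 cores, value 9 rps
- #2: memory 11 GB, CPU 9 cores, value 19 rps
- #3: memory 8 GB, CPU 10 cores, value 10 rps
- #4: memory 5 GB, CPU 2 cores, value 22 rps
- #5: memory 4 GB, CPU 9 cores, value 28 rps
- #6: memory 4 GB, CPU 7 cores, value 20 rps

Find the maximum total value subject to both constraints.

Feasible sets respecting both limits:
- #2+#4+#5+#6: memory 24, CPU 27, value 89
- #1+#3+#4+#5+#6: memory 26, CPU 36, value 89
- #3+#4+#5+#6: memory 21, CPU 28, value 80
- #1+#4+#5+#6: memory 18, CPU 26, value 79
Best: 89 rps.

89 rps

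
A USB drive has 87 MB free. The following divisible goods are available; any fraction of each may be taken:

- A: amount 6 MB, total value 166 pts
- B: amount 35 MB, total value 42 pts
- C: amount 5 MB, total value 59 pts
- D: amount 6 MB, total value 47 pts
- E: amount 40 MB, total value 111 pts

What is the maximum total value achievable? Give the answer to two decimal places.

419.00

Take in order of value per unit:
- A (166/6 per unit): all 6 → value 166, running total 166.00
- C (59/5 per unit): all 5 → value 59, running total 225.00
- D (47/6 per unit): all 6 → value 47, running total 272.00
- E (111/40 per unit): all 40 → value 111, running total 383.00
- B (42/35 per unit): 30 of 35 → value 30×42/35 = 36.0000, running total 419.00
Total 419.00.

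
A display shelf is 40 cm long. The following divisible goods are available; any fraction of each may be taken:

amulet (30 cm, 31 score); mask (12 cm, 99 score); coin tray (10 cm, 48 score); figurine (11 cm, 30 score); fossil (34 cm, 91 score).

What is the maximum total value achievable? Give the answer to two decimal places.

Take in order of value per unit:
- mask (99/12 per unit): all 12 → value 99, running total 99.00
- coin tray (48/10 per unit): all 10 → value 48, running total 147.00
- figurine (30/11 per unit): all 11 → value 30, running total 177.00
- fossil (91/34 per unit): 7 of 34 → value 7×91/34 = 18.7353, running total 195.74
Total 195.74.

195.74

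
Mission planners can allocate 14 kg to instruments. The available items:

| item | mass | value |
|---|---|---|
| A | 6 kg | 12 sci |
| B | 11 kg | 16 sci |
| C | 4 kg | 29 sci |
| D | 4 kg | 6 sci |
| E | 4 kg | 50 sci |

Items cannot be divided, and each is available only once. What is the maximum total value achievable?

91 sci

Check high-value combinations within 14 kg:
- A+C+E: mass 6+4+4=14, value 12+29+50=91
- C+D+E: mass 4+4+4=12, value 29+6+50=85
- C+E: mass 4+4=8, value 29+50=79
- A+D+E: mass 6+4+4=14, value 12+6+50=68
Best: 91 sci.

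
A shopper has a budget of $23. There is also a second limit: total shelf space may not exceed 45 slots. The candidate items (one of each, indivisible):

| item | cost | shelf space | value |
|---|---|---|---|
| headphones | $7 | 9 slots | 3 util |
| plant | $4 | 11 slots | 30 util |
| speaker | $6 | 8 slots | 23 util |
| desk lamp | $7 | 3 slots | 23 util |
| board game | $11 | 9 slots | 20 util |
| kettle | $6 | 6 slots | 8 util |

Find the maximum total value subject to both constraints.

Feasible sets respecting both limits:
- plant+speaker+desk lamp+kettle: cost 23, shelf space 28, value 84
- plant+speaker+desk lamp: cost 17, shelf space 22, value 76
- plant+speaker+board game: cost 21, shelf space 28, value 73
- plant+desk lamp+board game: cost 22, shelf space 23, value 73
Best: 84 util.

84 util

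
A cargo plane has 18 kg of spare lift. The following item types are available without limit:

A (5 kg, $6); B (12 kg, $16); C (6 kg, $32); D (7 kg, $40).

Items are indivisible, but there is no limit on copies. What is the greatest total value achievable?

Best value-per-unit is D at 40/7; filling with it alone gives 2×40 = 80.
Optimal mix: 3×C → weight 18, value 96.

$96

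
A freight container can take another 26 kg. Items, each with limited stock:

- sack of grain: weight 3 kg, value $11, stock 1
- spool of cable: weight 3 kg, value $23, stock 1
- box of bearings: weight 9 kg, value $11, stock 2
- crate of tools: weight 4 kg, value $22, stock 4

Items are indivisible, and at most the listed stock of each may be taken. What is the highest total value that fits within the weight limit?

Best selections within weight 26 and stock limits:
- 1×sack of grain + 1×spool of cable + 4×crate of tools: weight 22, value 122
- 1×spool of cable + 4×crate of tools: weight 19, value 111
- 1×sack of grain + 1×spool of cable + 3×crate of tools: weight 18, value 100
- 1×spool of cable + 1×box of bearings + 3×crate of tools: weight 24, value 100
Best: $122.

$122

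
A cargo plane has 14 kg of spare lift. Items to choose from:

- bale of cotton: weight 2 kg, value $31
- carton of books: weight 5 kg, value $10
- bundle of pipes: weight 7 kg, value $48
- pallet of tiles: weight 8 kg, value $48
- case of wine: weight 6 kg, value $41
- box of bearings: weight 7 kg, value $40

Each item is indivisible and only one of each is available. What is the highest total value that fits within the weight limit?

Check high-value combinations within 14 kg:
- bundle of pipes+case of wine: weight 7+6=13, value 48+41=89
- bale of cotton+carton of books+bundle of pipes: weight 2+5+7=14, value 31+10+48=89
- pallet of tiles+case of wine: weight 8+6=14, value 48+41=89
- bundle of pipes+box of bearings: weight 7+7=14, value 48+40=88
- bale of cotton+carton of books+case of wine: weight 2+5+6=13, value 31+10+41=82
Best: $89.

$89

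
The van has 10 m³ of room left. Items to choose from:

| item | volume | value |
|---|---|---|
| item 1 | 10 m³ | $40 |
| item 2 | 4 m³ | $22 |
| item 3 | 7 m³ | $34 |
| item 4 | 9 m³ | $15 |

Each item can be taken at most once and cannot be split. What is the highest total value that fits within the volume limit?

$40

Check high-value combinations within 10 m³:
- item 1: volume 10, value 40
- item 3: volume 7, value 34
- item 2: volume 4, value 22
- item 4: volume 9, value 15
Best: $40.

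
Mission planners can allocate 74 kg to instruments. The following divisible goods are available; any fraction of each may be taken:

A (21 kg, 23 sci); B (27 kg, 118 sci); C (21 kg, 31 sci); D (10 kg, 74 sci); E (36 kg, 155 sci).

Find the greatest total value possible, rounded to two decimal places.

348.48

Take in order of value per unit:
- D (74/10 per unit): all 10 → value 74, running total 74.00
- B (118/27 per unit): all 27 → value 118, running total 192.00
- E (155/36 per unit): all 36 → value 155, running total 347.00
- C (31/21 per unit): 1 of 21 → value 1×31/21 = 1.4762, running total 348.48
Total 348.48.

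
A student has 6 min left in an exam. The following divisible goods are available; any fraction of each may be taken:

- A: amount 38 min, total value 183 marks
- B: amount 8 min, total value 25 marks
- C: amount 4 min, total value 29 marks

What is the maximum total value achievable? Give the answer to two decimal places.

Take in order of value per unit:
- C (29/4 per unit): all 4 → value 29, running total 29.00
- A (183/38 per unit): 2 of 38 → value 2×183/38 = 9.6316, running total 38.63
Total 38.63.

38.63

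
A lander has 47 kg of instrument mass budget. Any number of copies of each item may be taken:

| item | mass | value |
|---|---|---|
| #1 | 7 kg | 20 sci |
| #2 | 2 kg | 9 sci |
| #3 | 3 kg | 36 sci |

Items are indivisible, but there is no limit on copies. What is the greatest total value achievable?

Best value-per-unit is #3 at 36/3; filling with it alone gives 15×36 = 540.
Optimal mix: 1×#2 + 15×#3 → mass 47, value 549.

549 sci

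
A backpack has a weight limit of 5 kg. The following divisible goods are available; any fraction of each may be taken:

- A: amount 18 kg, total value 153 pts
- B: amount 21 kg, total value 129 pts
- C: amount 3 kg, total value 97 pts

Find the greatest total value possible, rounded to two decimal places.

114.00

Take in order of value per unit:
- C (97/3 per unit): all 3 → value 97, running total 97.00
- A (153/18 per unit): 2 of 18 → value 2×153/18 = 17.0000, running total 114.00
Total 114.00.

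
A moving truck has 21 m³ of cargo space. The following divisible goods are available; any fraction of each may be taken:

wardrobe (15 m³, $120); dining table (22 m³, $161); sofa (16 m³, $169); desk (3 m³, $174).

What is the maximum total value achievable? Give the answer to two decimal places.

359.00

Take in order of value per unit:
- desk (174/3 per unit): all 3 → value 174, running total 174.00
- sofa (169/16 per unit): all 16 → value 169, running total 343.00
- wardrobe (120/15 per unit): 2 of 15 → value 2×120/15 = 16.0000, running total 359.00
Total 359.00.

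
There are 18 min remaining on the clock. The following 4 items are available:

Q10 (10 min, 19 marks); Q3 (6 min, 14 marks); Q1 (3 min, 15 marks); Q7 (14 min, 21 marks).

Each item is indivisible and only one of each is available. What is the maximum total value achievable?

36 marks

This is a 0/1 knapsack; check combinations near the capacity.
- Q1+Q7: time 3+14=17, value 15+21=36
- Q10+Q1: time 10+3=13, value 19+15=34
- Q10+Q3: time 10+6=16, value 19+14=33
- Q3+Q1: time 6+3=9, value 14+15=29
Best: 36 marks.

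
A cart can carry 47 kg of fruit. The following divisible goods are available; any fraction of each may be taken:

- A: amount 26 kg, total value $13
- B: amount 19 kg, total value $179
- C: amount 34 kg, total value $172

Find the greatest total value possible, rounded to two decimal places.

Take in order of value per unit:
- B (179/19 per unit): all 19 → value 179, running total 179.00
- C (172/34 per unit): 28 of 34 → value 28×172/34 = 141.6471, running total 320.65
Total 320.65.

320.65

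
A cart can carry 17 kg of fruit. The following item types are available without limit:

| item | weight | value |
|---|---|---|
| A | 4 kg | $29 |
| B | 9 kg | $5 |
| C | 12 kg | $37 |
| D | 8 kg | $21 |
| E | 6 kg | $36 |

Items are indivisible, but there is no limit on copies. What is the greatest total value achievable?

$116

Best value-per-unit is A at 29/4, and filling with it alone uses weight 4×4=16. No mix of the others beats 4×29 = 116.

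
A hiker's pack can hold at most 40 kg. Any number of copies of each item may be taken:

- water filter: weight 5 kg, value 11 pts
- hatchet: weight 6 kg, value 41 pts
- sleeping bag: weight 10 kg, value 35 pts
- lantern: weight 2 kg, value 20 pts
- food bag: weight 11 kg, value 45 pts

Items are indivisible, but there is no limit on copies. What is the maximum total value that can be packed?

Best value-per-unit is lantern at 20/2, and filling with it alone uses weight 20×2=40. No mix of the others beats 20×20 = 400.

400 pts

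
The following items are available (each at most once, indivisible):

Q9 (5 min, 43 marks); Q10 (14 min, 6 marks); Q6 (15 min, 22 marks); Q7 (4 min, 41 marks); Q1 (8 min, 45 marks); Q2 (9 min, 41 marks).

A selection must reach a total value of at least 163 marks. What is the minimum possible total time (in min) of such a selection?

26

Subsets with value ≥ 163, sorted by total time:
- Q9+Q7+Q1+Q2: time 26, value 170
- Q9+Q10+Q7+Q1+Q2: time 40, value 176
Minimum time: 26 min.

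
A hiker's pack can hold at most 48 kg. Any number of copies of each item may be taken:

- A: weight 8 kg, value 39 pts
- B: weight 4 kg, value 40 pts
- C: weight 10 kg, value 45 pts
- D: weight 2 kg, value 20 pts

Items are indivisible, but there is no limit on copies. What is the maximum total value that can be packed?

480 pts

Best value-per-unit is B at 40/4, and filling with it alone uses weight 12×4=48. No mix of the others beats 12×40 = 480.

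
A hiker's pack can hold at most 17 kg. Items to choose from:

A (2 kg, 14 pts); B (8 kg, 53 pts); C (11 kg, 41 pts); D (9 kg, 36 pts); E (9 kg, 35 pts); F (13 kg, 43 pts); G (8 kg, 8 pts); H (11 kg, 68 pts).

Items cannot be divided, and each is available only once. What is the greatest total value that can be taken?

89 pts

This is a 0/1 knapsack; check combinations near the capacity.
- B+D: weight 8+9=17, value 53+36=89
- B+E: weight 8+9=17, value 53+35=88
- A+H: weight 2+11=13, value 14+68=82
- H: weight 11, value 68
Best: 89 pts.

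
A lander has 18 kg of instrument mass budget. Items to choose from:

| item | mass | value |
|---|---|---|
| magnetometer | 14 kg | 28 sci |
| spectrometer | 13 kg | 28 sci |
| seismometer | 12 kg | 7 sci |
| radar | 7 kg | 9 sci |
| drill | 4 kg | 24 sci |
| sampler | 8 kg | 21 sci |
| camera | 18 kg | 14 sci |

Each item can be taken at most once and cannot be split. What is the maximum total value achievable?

Check high-value combinations within 18 kg:
- spectrometer+drill: mass 13+4=17, value 28+24=52
- magnetometer+drill: mass 14+4=18, value 28+24=52
- drill+sampler: mass 4+8=12, value 24+21=45
- radar+drill: mass 7+4=11, value 9+24=33
Best: 52 sci.

52 sci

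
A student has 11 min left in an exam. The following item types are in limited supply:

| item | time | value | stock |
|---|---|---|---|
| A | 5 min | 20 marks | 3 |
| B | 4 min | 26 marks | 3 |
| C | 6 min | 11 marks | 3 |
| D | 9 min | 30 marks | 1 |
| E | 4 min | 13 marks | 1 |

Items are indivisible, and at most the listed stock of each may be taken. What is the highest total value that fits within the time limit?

Best selections within time 11 and stock limits:
- 2×B: time 8, value 52
- 1×A + 1×B: time 9, value 46
- 2×A: time 10, value 40
- 1×B + 1×E: time 8, value 39
Best: 52 marks.

52 marks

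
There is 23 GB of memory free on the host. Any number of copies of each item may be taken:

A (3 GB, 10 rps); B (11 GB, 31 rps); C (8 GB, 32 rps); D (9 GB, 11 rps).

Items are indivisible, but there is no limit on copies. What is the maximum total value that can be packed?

84 rps

Best value-per-unit is C at 32/8; filling with it alone gives 2×32 = 64.
Optimal mix: 2×A + 2×C → memory 22, value 84.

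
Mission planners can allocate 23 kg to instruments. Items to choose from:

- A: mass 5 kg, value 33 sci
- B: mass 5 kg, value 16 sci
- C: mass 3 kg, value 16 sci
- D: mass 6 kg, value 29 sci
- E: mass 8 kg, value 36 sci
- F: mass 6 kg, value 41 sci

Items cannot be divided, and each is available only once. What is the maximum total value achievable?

126 sci

This is a 0/1 knapsack; check combinations near the capacity.
- A+C+E+F: mass 5+3+8+6=22, value 33+16+36+41=126
- C+D+E+F: mass 3+6+8+6=23, value 16+29+36+41=122
- A+C+D+F: mass 5+3+6+6=20, value 33+16+29+41=119
- A+B+D+F: mass 5+5+6+6=22, value 33+16+29+41=119
- A+C+D+E: mass 5+3+6+8=22, value 33+16+29+36=114
Best: 126 sci.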